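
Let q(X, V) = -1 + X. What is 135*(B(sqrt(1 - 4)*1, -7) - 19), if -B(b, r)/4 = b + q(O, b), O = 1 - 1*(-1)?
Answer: -3105 - 540*I*sqrt(3) ≈ -3105.0 - 935.31*I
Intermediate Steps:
O = 2 (O = 1 + 1 = 2)
B(b, r) = -4 - 4*b (B(b, r) = -4*(b + (-1 + 2)) = -4*(b + 1) = -4*(1 + b) = -4 - 4*b)
135*(B(sqrt(1 - 4)*1, -7) - 19) = 135*((-4 - 4*sqrt(1 - 4)) - 19) = 135*((-4 - 4*sqrt(-3)) - 19) = 135*((-4 - 4*I*sqrt(3)) - 19) = 135*(-23 - 4*I*sqrt(3)) = -3105 - 540*I*sqrt(3)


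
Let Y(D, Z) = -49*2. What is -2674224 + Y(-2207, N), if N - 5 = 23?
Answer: -2674322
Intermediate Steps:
N = 28 (N = 5 + 23 = 28)
Y(D, Z) = -98
-2674224 + Y(-2207, N) = -2674224 - 98 = -2674322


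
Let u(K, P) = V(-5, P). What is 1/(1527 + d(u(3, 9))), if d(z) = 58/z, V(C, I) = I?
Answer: 9/13801 ≈ 0.00065213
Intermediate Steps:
u(K, P) = P
1/(1527 + d(u(3, 9))) = 1/(1527 + 58/9) = 1/(13801/9) = 9/13801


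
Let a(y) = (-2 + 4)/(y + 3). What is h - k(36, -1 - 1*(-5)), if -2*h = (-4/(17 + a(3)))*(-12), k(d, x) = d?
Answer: -486/13 ≈ -37.385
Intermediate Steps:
a(y) = 2/(3 + y)
h = -18/13 (h = --4/(17 + 2/(3 + 3))*(-12)/2 = --4/(17 + 2/6)*(-12)/2 = --4/(17 + 2*(⅙))*(-12)/2 = --4/(17 + ⅓)*(-12)/2 = --4/(52/3)*(-12)/2 = -(3/52)*(-4)*(-12)/2 = -(-3)*(-12)/26 = -½*36/13 = -18/13 ≈ -1.3846)
h - k(36, -1 - 1*(-5)) = -18/13 - 1*36 = -18/13 - 36 = -486/13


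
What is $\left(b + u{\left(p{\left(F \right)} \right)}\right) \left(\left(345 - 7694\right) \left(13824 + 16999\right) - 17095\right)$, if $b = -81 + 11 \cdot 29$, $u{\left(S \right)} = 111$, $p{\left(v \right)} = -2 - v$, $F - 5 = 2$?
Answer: $-79060827378$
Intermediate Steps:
$F = 7$ ($F = 5 + 2 = 7$)
$b = 238$ ($b = -81 + 319 = 238$)
$\left(b + u{\left(p{\left(F \right)} \right)}\right) \left(\left(345 - 7694\right) \left(13824 + 16999\right) - 17095\right) = \left(238 + 111\right) \left(\left(345 - 7694\right) \left(13824 + 16999\right) - 17095\right) = 349 \left(\left(-7349\right) 30823 - 17095\right) = 349 \left(-226518227 - 17095\right) = 349 \left(-226535322\right) = -79060827378$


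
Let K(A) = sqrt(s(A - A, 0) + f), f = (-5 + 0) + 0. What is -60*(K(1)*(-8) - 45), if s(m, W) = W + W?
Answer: 2700 + 480*I*sqrt(5) ≈ 2700.0 + 1073.3*I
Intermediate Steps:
f = -5 (f = -5 + 0 = -5)
s(m, W) = 2*W
K(A) = I*sqrt(5) (K(A) = sqrt(2*0 - 5) = sqrt(0 - 5) = sqrt(-5) = I*sqrt(5))
-60*(K(1)*(-8) - 45) = -60*((I*sqrt(5))*(-8) - 45) = -60*(-8*I*sqrt(5) - 45) = -60*(-45 - 8*I*sqrt(5)) = 2700 + 480*I*sqrt(5)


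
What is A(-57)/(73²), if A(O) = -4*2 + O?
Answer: -65/5329 ≈ -0.012197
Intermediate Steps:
A(O) = -8 + O
A(-57)/(73²) = (-8 - 57)/(73²) = -65/5329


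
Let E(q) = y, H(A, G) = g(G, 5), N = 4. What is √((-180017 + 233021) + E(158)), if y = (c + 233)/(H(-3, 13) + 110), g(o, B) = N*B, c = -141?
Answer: √223944890/65 ≈ 230.23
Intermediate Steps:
g(o, B) = 4*B
H(A, G) = 20 (H(A, G) = 4*5 = 20)
y = 46/65 (y = (-141 + 233)/(20 + 110) = 92/130 = 92*(1/130) = 46/65 ≈ 0.70769)
E(q) = 46/65
√((-180017 + 233021) + E(158)) = √((-180017 + 233021) + 46/65) = √(53004 + 46/65) = √(3445306/65) = √223944890/65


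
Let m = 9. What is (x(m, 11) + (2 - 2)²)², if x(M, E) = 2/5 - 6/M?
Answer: 16/225 ≈ 0.071111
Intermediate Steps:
x(M, E) = ⅖ - 6/M (x(M, E) = 2*(⅕) - 6/M = ⅖ - 6/M)
(x(m, 11) + (2 - 2)²)² = ((⅖ - 6/9) + (2 - 2)²)² = ((⅖ - 6*⅑) + 0²)² = ((⅖ - ⅔) + 0)² = (-4/15 + 0)² = (-4/15)² = 16/225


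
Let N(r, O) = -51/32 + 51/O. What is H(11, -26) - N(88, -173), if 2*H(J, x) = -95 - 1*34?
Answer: -346617/5536 ≈ -62.611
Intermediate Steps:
N(r, O) = -51/32 + 51/O (N(r, O) = -51*1/32 + 51/O = -51/32 + 51/O)
H(J, x) = -129/2 (H(J, x) = (-95 - 1*34)/2 = (-95 - 34)/2 = (½)*(-129) = -129/2)
H(11, -26) - N(88, -173) = -129/2 - (-51/32 + 51/(-173)) = -129/2 - (-51/32 + 51*(-1/173)) = -129/2 - (-51/32 - 51/173) = -129/2 - 1*(-10455/5536) = -129/2 + 10455/5536 = -346617/5536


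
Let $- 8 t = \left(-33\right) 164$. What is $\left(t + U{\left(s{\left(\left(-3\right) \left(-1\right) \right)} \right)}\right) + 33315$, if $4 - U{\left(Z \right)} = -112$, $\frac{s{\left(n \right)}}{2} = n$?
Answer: $\frac{68215}{2} \approx 34108.0$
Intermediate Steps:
$s{\left(n \right)} = 2 n$
$U{\left(Z \right)} = 116$ ($U{\left(Z \right)} = 4 - -112 = 4 + 112 = 116$)
$t = \frac{1353}{2}$ ($t = - \frac{\left(-33\right) 164}{8} = \left(- \frac{1}{8}\right) \left(-5412\right) = \frac{1353}{2} \approx 676.5$)
$\left(t + U{\left(s{\left(\left(-3\right) \left(-1\right) \right)} \right)}\right) + 33315 = \left(\frac{1353}{2} + 116\right) + 33315 = \frac{1585}{2} + 33315 = \frac{68215}{2}$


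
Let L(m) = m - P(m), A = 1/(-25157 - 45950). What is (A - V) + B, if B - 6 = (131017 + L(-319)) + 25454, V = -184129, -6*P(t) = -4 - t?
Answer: 48401041651/142214 ≈ 3.4034e+5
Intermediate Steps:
A = -1/71107 (A = 1/(-71107) = -1/71107 ≈ -1.4063e-5)
P(t) = ⅔ + t/6 (P(t) = -(-4 - t)/6 = ⅔ + t/6)
L(m) = -⅔ + 5*m/6 (L(m) = m - (⅔ + m/6) = m + (-⅔ - m/6) = -⅔ + 5*m/6)
B = 312421/2 (B = 6 + ((131017 + (-⅔ + (⅚)*(-319))) + 25454) = 6 + ((131017 + (-⅔ - 1595/6)) + 25454) = 6 + ((131017 - 533/2) + 25454) = 6 + (261501/2 + 25454) = 6 + 312409/2 = 312421/2 ≈ 1.5621e+5)
(A - V) + B = (-1/71107 - 1*(-184129)) + 312421/2 = (-1/71107 + 184129) + 312421/2 = 13092860802/71107 + 312421/2 = 48401041651/142214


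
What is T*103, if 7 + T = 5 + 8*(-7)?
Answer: -5974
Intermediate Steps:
T = -58 (T = -7 + (5 + 8*(-7)) = -7 + (5 - 56) = -7 - 51 = -58)
T*103 = -58*103 = -5974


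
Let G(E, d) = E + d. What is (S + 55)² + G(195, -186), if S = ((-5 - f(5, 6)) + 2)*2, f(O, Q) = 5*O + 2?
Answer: 34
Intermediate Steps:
f(O, Q) = 2 + 5*O
S = -60 (S = ((-5 - (2 + 5*5)) + 2)*2 = ((-5 - (2 + 25)) + 2)*2 = ((-5 - 1*27) + 2)*2 = ((-5 - 27) + 2)*2 = (-32 + 2)*2 = -30*2 = -60)
(S + 55)² + G(195, -186) = (-60 + 55)² + (195 - 186) = (-5)² + 9 = 25 + 9 = 34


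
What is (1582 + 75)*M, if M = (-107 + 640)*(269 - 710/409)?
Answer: 96541398291/409 ≈ 2.3604e+8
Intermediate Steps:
M = 58262763/409 (M = 533*(269 - 710*1/409) = 533*(269 - 710/409) = 533*(109311/409) = 58262763/409 ≈ 1.4245e+5)
(1582 + 75)*M = (1582 + 75)*(58262763/409) = 1657*(58262763/409) = 96541398291/409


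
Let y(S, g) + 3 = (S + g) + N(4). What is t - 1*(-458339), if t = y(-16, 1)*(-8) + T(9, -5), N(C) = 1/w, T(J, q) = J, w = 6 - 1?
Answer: 2292452/5 ≈ 4.5849e+5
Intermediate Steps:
w = 5
N(C) = ⅕ (N(C) = 1/5 = ⅕)
y(S, g) = -14/5 + S + g (y(S, g) = -3 + ((S + g) + ⅕) = -3 + (⅕ + S + g) = -14/5 + S + g)
t = 757/5 (t = (-14/5 - 16 + 1)*(-8) + 9 = -89/5*(-8) + 9 = 712/5 + 9 = 757/5 ≈ 151.40)
t - 1*(-458339) = 757/5 - 1*(-458339) = 757/5 + 458339 = 2292452/5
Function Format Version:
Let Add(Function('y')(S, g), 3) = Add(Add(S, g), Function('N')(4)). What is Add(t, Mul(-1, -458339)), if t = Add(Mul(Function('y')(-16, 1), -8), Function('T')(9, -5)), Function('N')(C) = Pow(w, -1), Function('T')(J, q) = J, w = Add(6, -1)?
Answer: Rational(2292452, 5) ≈ 4.5849e+5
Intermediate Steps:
w = 5
Function('N')(C) = Rational(1, 5) (Function('N')(C) = Pow(5, -1) = Rational(1, 5))
Function('y')(S, g) = Add(Rational(-14, 5), S, g) (Function('y')(S, g) = Add(-3, Add(Add(S, g), Rational(1, 5))) = Add(-3, Add(Rational(1, 5), S, g)) = Add(Rational(-14, 5), S, g))
t = Rational(757, 5) (t = Add(Mul(Add(Rational(-14, 5), -16, 1), -8), 9) = Add(Mul(Rational(-89, 5), -8), 9) = Add(Rational(712, 5), 9) = Rational(757, 5) ≈ 151.40)
Add(t, Mul(-1, -458339)) = Add(Rational(757, 5), Mul(-1, -458339)) = Add(Rational(757, 5), 458339) = Rational(2292452, 5)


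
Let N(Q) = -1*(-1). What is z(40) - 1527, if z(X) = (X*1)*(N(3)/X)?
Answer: -1526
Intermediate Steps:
N(Q) = 1
z(X) = 1 (z(X) = (X*1)*(1/X) = X/X = 1)
z(40) - 1527 = 1 - 1527 = -1526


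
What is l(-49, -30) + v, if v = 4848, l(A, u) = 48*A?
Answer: 2496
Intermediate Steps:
l(-49, -30) + v = 48*(-49) + 4848 = -2352 + 4848 = 2496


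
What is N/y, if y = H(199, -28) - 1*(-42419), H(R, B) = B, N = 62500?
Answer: 62500/42391 ≈ 1.4744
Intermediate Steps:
y = 42391 (y = -28 - 1*(-42419) = -28 + 42419 = 42391)
N/y = 62500/42391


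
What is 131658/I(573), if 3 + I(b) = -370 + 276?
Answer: -131658/97 ≈ -1357.3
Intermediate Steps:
I(b) = -97 (I(b) = -3 + (-370 + 276) = -3 - 94 = -97)
131658/I(573) = 131658/(-97) = 131658*(-1/97) = -131658/97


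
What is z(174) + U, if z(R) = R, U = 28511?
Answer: 28685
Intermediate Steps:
z(174) + U = 174 + 28511 = 28685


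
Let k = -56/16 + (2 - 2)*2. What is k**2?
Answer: 49/4 ≈ 12.250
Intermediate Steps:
k = -7/2 (k = -56*1/16 + 0*2 = -7/2 + 0 = -7/2 ≈ -3.5000)
k**2 = (-7/2)**2 = 49/4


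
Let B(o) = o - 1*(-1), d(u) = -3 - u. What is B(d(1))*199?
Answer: -597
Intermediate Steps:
B(o) = 1 + o (B(o) = o + 1 = 1 + o)
B(d(1))*199 = (1 + (-3 - 1*1))*199 = (1 + (-3 - 1))*199 = (1 - 4)*199 = -3*199 = -597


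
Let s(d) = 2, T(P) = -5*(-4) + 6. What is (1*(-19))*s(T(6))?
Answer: -38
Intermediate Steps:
T(P) = 26 (T(P) = 20 + 6 = 26)
(1*(-19))*s(T(6)) = (1*(-19))*2 = -19*2 = -38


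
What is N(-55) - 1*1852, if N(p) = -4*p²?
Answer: -13952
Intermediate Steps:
N(-55) - 1*1852 = -4*(-55)² - 1*1852 = -4*3025 - 1852 = -12100 - 1852 = -13952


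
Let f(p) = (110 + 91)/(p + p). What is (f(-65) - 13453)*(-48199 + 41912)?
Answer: 10996535117/130 ≈ 8.4589e+7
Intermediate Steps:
f(p) = 201/(2*p) (f(p) = 201/((2*p)) = 201*(1/(2*p)) = 201/(2*p))
(f(-65) - 13453)*(-48199 + 41912) = ((201/2)/(-65) - 13453)*(-48199 + 41912) = ((201/2)*(-1/65) - 13453)*(-6287) = (-201/130 - 13453)*(-6287) = -1749091/130*(-6287) = 10996535117/130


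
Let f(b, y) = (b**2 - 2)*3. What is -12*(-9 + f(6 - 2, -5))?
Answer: -396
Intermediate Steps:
f(b, y) = -6 + 3*b**2 (f(b, y) = (-2 + b**2)*3 = -6 + 3*b**2)
-12*(-9 + f(6 - 2, -5)) = -12*(-9 + (-6 + 3*(6 - 2)**2)) = -12*(-9 + (-6 + 3*4**2)) = -12*(-9 + (-6 + 3*16)) = -12*(-9 + (-6 + 48)) = -12*(-9 + 42) = -12*33 = -396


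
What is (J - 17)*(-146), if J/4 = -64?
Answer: 39858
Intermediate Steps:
J = -256 (J = 4*(-64) = -256)
(J - 17)*(-146) = (-256 - 17)*(-146) = -273*(-146) = 39858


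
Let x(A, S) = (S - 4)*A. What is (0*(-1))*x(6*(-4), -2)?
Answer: 0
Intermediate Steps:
x(A, S) = A*(-4 + S) (x(A, S) = (-4 + S)*A = A*(-4 + S))
(0*(-1))*x(6*(-4), -2) = (0*(-1))*((6*(-4))*(-4 - 2)) = 0*(-24*(-6)) = 0*144 = 0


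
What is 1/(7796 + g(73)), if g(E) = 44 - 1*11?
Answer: 1/7829 ≈ 0.00012773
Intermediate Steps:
g(E) = 33 (g(E) = 44 - 11 = 33)
1/(7796 + g(73)) = 1/(7796 + 33) = 1/7829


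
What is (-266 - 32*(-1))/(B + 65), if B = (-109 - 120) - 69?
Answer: 234/233 ≈ 1.0043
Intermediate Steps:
B = -298 (B = -229 - 69 = -298)
(-266 - 32*(-1))/(B + 65) = (-266 - 32*(-1))/(-298 + 65) = (-266 + 32)/(-233) = -234*(-1/233) = 234/233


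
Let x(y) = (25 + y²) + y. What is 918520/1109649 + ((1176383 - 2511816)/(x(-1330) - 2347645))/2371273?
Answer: 421128719000830339/508758125892772950 ≈ 0.82776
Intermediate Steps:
x(y) = 25 + y + y²
918520/1109649 + ((1176383 - 2511816)/(x(-1330) - 2347645))/2371273 = 918520/1109649 + ((1176383 - 2511816)/((25 - 1330 + (-1330)²) - 2347645))/2371273 = 918520*(1/1109649) - 1335433/((25 - 1330 + 1768900) - 2347645)*(1/2371273) = 918520/1109649 - 1335433/(1767595 - 2347645)*(1/2371273) = 918520/1109649 - 1335433/(-580050)*(1/2371273) = 918520/1109649 - 1335433*(-1/580050)*(1/2371273) = 918520/1109649 + (1335433/580050)*(1/2371273) = 918520/1109649 + 1335433/1375456903650 = 421128719000830339/508758125892772950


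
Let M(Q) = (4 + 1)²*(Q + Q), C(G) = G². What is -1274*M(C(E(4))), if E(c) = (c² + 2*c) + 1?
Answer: -39812500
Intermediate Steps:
E(c) = 1 + c² + 2*c
M(Q) = 50*Q (M(Q) = 5²*(2*Q) = 25*(2*Q) = 50*Q)
-1274*M(C(E(4))) = -63700*(1 + 4² + 2*4)² = -63700*(1 + 16 + 8)² = -63700*25² = -63700*625 = -1274*31250 = -39812500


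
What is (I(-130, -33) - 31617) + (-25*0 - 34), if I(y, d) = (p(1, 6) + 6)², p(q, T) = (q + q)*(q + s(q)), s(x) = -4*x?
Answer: -31651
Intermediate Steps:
p(q, T) = -6*q² (p(q, T) = (q + q)*(q - 4*q) = (2*q)*(-3*q) = -6*q²)
I(y, d) = 0 (I(y, d) = (-6*1² + 6)² = (-6*1 + 6)² = (-6 + 6)² = 0² = 0)
(I(-130, -33) - 31617) + (-25*0 - 34) = (0 - 31617) + (-25*0 - 34) = -31617 + (0 - 34) = -31617 - 34 = -31651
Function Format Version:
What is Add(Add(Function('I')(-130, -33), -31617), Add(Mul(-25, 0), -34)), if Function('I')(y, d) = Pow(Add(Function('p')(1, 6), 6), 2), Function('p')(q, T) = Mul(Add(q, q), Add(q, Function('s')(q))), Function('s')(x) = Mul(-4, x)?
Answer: -31651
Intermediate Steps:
Function('p')(q, T) = Mul(-6, Pow(q, 2)) (Function('p')(q, T) = Mul(Add(q, q), Add(q, Mul(-4, q))) = Mul(Mul(2, q), Mul(-3, q)) = Mul(-6, Pow(q, 2)))
Function('I')(y, d) = 0 (Function('I')(y, d) = Pow(Add(Mul(-6, Pow(1, 2)), 6), 2) = Pow(Add(Mul(-6, 1), 6), 2) = Pow(Add(-6, 6), 2) = Pow(0, 2) = 0)
Add(Add(Function('I')(-130, -33), -31617), Add(Mul(-25, 0), -34)) = Add(Add(0, -31617), Add(Mul(-25, 0), -34)) = Add(-31617, Add(0, -34)) = Add(-31617, -34) = -31651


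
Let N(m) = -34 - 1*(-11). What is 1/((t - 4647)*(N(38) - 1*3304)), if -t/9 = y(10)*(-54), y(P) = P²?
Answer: -1/146231631 ≈ -6.8385e-9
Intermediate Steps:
N(m) = -23 (N(m) = -34 + 11 = -23)
t = 48600 (t = -9*10²*(-54) = -900*(-54) = -9*(-5400) = 48600)
1/((t - 4647)*(N(38) - 1*3304)) = 1/((48600 - 4647)*(-23 - 1*3304)) = 1/(43953*(-23 - 3304)) = (1/43953)/(-3327) = (1/43953)*(-1/3327) = -1/146231631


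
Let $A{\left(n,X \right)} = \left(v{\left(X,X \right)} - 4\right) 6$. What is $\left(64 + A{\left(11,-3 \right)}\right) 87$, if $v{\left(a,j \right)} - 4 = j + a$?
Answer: $2436$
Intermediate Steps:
$v{\left(a,j \right)} = 4 + a + j$ ($v{\left(a,j \right)} = 4 + \left(j + a\right) = 4 + \left(a + j\right) = 4 + a + j$)
$A{\left(n,X \right)} = 12 X$ ($A{\left(n,X \right)} = \left(\left(4 + X + X\right) - 4\right) 6 = \left(\left(4 + 2 X\right) - 4\right) 6 = 2 X 6 = 12 X$)
$\left(64 + A{\left(11,-3 \right)}\right) 87 = \left(64 + 12 \left(-3\right)\right) 87 = \left(64 - 36\right) 87 = 28 \cdot 87 = 2436$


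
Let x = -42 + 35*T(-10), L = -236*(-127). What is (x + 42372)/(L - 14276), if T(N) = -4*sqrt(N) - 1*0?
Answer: 7055/2616 - 35*I*sqrt(10)/3924 ≈ 2.6969 - 0.028206*I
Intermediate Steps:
L = 29972
T(N) = -4*sqrt(N) (T(N) = -4*sqrt(N) + 0 = -4*sqrt(N))
x = -42 - 140*I*sqrt(10) (x = -42 + 35*(-4*I*sqrt(10)) = -42 - 140*I*sqrt(10) ≈ -42.0 - 442.72*I)
(x + 42372)/(L - 14276) = ((-42 - 140*I*sqrt(10)) + 42372)/(29972 - 14276) = (42330 - 140*I*sqrt(10))/15696 = (42330 - 140*I*sqrt(10))*(1/15696) = 7055/2616 - 35*I*sqrt(10)/3924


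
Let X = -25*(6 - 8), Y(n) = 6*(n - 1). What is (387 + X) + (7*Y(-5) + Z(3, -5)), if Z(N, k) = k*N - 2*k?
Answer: 180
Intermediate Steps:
Z(N, k) = -2*k + N*k (Z(N, k) = N*k - 2*k = -2*k + N*k)
Y(n) = -6 + 6*n (Y(n) = 6*(-1 + n) = -6 + 6*n)
X = 50 (X = -25*(-2) = 50)
(387 + X) + (7*Y(-5) + Z(3, -5)) = (387 + 50) + (7*(-6 + 6*(-5)) - 5*(-2 + 3)) = 437 + (7*(-6 - 30) - 5*1) = 437 + (7*(-36) - 5) = 437 + (-252 - 5) = 437 - 257 = 180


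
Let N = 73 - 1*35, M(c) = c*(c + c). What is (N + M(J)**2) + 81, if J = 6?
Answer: 5303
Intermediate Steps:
M(c) = 2*c**2 (M(c) = c*(2*c) = 2*c**2)
N = 38 (N = 73 - 35 = 38)
(N + M(J)**2) + 81 = (38 + (2*6**2)**2) + 81 = (38 + (2*36)**2) + 81 = (38 + 72**2) + 81 = (38 + 5184) + 81 = 5222 + 81 = 5303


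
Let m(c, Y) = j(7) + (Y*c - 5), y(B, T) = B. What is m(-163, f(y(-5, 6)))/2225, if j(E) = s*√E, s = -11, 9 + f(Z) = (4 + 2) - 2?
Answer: 162/445 - 11*√7/2225 ≈ 0.35097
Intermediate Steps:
f(Z) = -5 (f(Z) = -9 + ((4 + 2) - 2) = -9 + (6 - 2) = -9 + 4 = -5)
j(E) = -11*√E
m(c, Y) = -5 - 11*√7 + Y*c (m(c, Y) = -11*√7 + (Y*c - 5) = -11*√7 + (-5 + Y*c) = -5 - 11*√7 + Y*c)
m(-163, f(y(-5, 6)))/2225 = (-5 - 11*√7 - 5*(-163))/2225 = (-5 - 11*√7 + 815)*(1/2225) = (810 - 11*√7)*(1/2225) = 162/445 - 11*√7/2225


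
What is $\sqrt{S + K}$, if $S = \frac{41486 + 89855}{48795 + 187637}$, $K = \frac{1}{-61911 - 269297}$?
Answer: $\frac{\sqrt{67890626101377651}}{349590044} \approx 0.74533$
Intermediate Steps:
$K = - \frac{1}{331208}$ ($K = \frac{1}{-331208} = - \frac{1}{331208} \approx -3.0192 \cdot 10^{-6}$)
$S = \frac{18763}{33776}$ ($S = \frac{131341}{236432} = 131341 \cdot \frac{1}{236432} = \frac{18763}{33776} \approx 0.55551$)
$\sqrt{S + K} = \sqrt{\frac{18763}{33776} - \frac{1}{331208}} = \sqrt{\frac{776802741}{1398360176}} = \frac{\sqrt{67890626101377651}}{349590044}$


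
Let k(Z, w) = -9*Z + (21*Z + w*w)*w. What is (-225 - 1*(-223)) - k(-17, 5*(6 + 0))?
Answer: -16445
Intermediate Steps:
k(Z, w) = -9*Z + w*(w² + 21*Z) (k(Z, w) = -9*Z + (21*Z + w²)*w = -9*Z + (w² + 21*Z)*w = -9*Z + w*(w² + 21*Z))
(-225 - 1*(-223)) - k(-17, 5*(6 + 0)) = (-225 - 1*(-223)) - ((5*(6 + 0))³ - 9*(-17) + 21*(-17)*(5*(6 + 0))) = (-225 + 223) - ((5*6)³ + 153 + 21*(-17)*(5*6)) = -2 - (30³ + 153 + 21*(-17)*30) = -2 - (27000 + 153 - 10710) = -2 - 1*16443 = -2 - 16443 = -16445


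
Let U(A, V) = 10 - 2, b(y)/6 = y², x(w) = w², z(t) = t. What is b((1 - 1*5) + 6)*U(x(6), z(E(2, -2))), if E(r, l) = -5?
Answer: 192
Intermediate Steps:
b(y) = 6*y²
U(A, V) = 8
b((1 - 1*5) + 6)*U(x(6), z(E(2, -2))) = (6*((1 - 1*5) + 6)²)*8 = (6*((1 - 5) + 6)²)*8 = (6*(-4 + 6)²)*8 = (6*2²)*8 = (6*4)*8 = 24*8 = 192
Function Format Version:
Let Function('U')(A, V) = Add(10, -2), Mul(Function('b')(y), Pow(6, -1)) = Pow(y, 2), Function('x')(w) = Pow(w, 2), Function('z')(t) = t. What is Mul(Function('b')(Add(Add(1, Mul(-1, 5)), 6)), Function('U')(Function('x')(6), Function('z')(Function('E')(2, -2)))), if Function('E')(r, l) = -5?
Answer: 192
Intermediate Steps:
Function('b')(y) = Mul(6, Pow(y, 2))
Function('U')(A, V) = 8
Mul(Function('b')(Add(Add(1, Mul(-1, 5)), 6)), Function('U')(Function('x')(6), Function('z')(Function('E')(2, -2)))) = Mul(Mul(6, Pow(Add(Add(1, Mul(-1, 5)), 6), 2)), 8) = Mul(Mul(6, Pow(Add(Add(1, -5), 6), 2)), 8) = Mul(Mul(6, Pow(Add(-4, 6), 2)), 8) = Mul(Mul(6, Pow(2, 2)), 8) = Mul(Mul(6, 4), 8) = Mul(24, 8) = 192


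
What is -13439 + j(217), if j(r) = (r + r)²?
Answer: 174917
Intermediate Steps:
j(r) = 4*r² (j(r) = (2*r)² = 4*r²)
-13439 + j(217) = -13439 + 4*217² = -13439 + 4*47089 = -13439 + 188356 = 174917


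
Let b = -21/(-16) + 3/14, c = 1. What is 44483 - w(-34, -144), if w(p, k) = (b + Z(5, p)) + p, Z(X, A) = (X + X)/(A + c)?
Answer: 164530309/3696 ≈ 44516.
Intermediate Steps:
Z(X, A) = 2*X/(1 + A) (Z(X, A) = (X + X)/(A + 1) = (2*X)/(1 + A) = 2*X/(1 + A))
b = 171/112 (b = -21*(-1/16) + 3*(1/14) = 21/16 + 3/14 = 171/112 ≈ 1.5268)
w(p, k) = 171/112 + p + 10/(1 + p) (w(p, k) = (171/112 + 2*5/(1 + p)) + p = (171/112 + 10/(1 + p)) + p = 171/112 + p + 10/(1 + p))
44483 - w(-34, -144) = 44483 - (1120 + (1 - 34)*(171 + 112*(-34)))/(112*(1 - 34)) = 44483 - (1120 - 33*(171 - 3808))/(112*(-33)) = 44483 - (-1)*(1120 - 33*(-3637))/(112*33) = 44483 - (-1)*(1120 + 120021)/(112*33) = 44483 - (-1)*121141/(112*33) = 44483 - 1*(-121141/3696) = 44483 + 121141/3696 = 164530309/3696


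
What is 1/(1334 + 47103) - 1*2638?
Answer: -127776805/48437 ≈ -2638.0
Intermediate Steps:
1/(1334 + 47103) - 1*2638 = 1/48437 - 2638 = -127776805/48437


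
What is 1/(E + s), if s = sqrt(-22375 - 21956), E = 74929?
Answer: 74929/5614399372 - I*sqrt(44331)/5614399372 ≈ 1.3346e-5 - 3.7502e-8*I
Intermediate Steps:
s = I*sqrt(44331) (s = sqrt(-44331) = I*sqrt(44331) ≈ 210.55*I)
1/(E + s) = 1/(74929 + I*sqrt(44331))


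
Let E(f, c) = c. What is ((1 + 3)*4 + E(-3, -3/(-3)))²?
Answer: 289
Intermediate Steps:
((1 + 3)*4 + E(-3, -3/(-3)))² = ((1 + 3)*4 - 3/(-3))² = (4*4 - 3*(-⅓))² = (16 + 1)² = 17² = 289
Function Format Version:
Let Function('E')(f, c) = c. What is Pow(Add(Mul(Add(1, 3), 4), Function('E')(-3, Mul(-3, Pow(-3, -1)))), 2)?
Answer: 289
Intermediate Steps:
Pow(Add(Mul(Add(1, 3), 4), Function('E')(-3, Mul(-3, Pow(-3, -1)))), 2) = Pow(Add(Mul(Add(1, 3), 4), Mul(-3, Pow(-3, -1))), 2) = Pow(Add(Mul(4, 4), Mul(-3, Rational(-1, 3))), 2) = Pow(Add(16, 1), 2) = Pow(17, 2) = 289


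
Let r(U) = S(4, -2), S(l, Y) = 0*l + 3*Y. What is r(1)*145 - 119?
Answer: -989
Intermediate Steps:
S(l, Y) = 3*Y (S(l, Y) = 0 + 3*Y = 3*Y)
r(U) = -6 (r(U) = 3*(-2) = -6)
r(1)*145 - 119 = -6*145 - 119 = -870 - 119 = -989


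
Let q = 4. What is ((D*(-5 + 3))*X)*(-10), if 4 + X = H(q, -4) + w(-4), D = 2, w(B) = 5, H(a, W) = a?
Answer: 200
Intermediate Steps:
X = 5 (X = -4 + (4 + 5) = -4 + 9 = 5)
((D*(-5 + 3))*X)*(-10) = ((2*(-5 + 3))*5)*(-10) = ((2*(-2))*5)*(-10) = -4*5*(-10) = -20*(-10) = 200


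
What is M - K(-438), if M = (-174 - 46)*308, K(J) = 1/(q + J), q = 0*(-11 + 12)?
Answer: -29678879/438 ≈ -67760.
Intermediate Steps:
q = 0 (q = 0*1 = 0)
K(J) = 1/J (K(J) = 1/(0 + J) = 1/J)
M = -67760 (M = -220*308 = -67760)
M - K(-438) = -67760 - 1/(-438) = -67760 - 1*(-1/438) = -67760 + 1/438 = -29678879/438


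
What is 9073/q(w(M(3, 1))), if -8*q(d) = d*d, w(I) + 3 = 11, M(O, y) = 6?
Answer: -9073/8 ≈ -1134.1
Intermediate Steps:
w(I) = 8 (w(I) = -3 + 11 = 8)
q(d) = -d**2/8 (q(d) = -d*d/8 = -d**2/8)
9073/q(w(M(3, 1))) = 9073/((-1/8*8**2)) = 9073/((-1/8*64)) = 9073/(-8) = 9073*(-1/8) = -9073/8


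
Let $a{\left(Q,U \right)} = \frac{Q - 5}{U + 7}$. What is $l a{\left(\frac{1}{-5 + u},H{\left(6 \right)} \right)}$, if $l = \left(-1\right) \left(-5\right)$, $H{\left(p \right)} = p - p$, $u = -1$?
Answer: $- \frac{155}{42} \approx -3.6905$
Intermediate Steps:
$H{\left(p \right)} = 0$
$a{\left(Q,U \right)} = \frac{-5 + Q}{7 + U}$
$l = 5$
$l a{\left(\frac{1}{-5 + u},H{\left(6 \right)} \right)} = 5 \frac{-5 + \frac{1}{-5 - 1}}{7 + 0} = 5 \frac{-5 + \frac{1}{-6}}{7} = 5 \frac{-5 - \frac{1}{6}}{7} = 5 \cdot \frac{1}{7} \left(- \frac{31}{6}\right) = 5 \left(- \frac{31}{42}\right) = - \frac{155}{42}$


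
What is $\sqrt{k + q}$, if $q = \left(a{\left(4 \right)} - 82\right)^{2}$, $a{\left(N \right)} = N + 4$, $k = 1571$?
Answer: $9 \sqrt{87} \approx 83.946$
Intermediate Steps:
$a{\left(N \right)} = 4 + N$
$q = 5476$ ($q = \left(\left(4 + 4\right) - 82\right)^{2} = \left(8 - 82\right)^{2} = \left(-74\right)^{2} = 5476$)
$\sqrt{k + q} = \sqrt{1571 + 5476} = \sqrt{7047} = 9 \sqrt{87}$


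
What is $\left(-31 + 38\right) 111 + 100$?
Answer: $877$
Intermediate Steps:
$\left(-31 + 38\right) 111 + 100 = 7 \cdot 111 + 100 = 777 + 100 = 877$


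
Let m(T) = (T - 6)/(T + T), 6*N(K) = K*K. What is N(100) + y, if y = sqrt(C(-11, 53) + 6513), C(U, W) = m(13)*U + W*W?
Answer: 5000/3 + sqrt(6299670)/26 ≈ 1763.2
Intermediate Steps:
N(K) = K**2/6 (N(K) = (K*K)/6 = K**2/6)
m(T) = (-6 + T)/(2*T) (m(T) = (-6 + T)/((2*T)) = (-6 + T)*(1/(2*T)) = (-6 + T)/(2*T))
C(U, W) = W**2 + 7*U/26 (C(U, W) = ((1/2)*(-6 + 13)/13)*U + W*W = ((1/2)*(1/13)*7)*U + W**2 = 7*U/26 + W**2 = W**2 + 7*U/26)
y = sqrt(6299670)/26 (y = sqrt((53**2 + (7/26)*(-11)) + 6513) = sqrt((2809 - 77/26) + 6513) = sqrt(72957/26 + 6513) = sqrt(242295/26) = sqrt(6299670)/26 ≈ 96.535)
N(100) + y = (1/6)*100**2 + sqrt(6299670)/26 = (1/6)*10000 + sqrt(6299670)/26 = 5000/3 + sqrt(6299670)/26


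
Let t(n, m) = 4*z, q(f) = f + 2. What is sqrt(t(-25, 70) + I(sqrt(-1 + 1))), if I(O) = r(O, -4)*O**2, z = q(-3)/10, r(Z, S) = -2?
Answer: I*sqrt(10)/5 ≈ 0.63246*I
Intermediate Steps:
q(f) = 2 + f
z = -1/10 (z = (2 - 3)/10 = -1*1/10 = -1/10 ≈ -0.10000)
I(O) = -2*O**2
t(n, m) = -2/5 (t(n, m) = 4*(-1/10) = -2/5)
sqrt(t(-25, 70) + I(sqrt(-1 + 1))) = sqrt(-2/5 - 2*(sqrt(-1 + 1))**2) = sqrt(-2/5 - 2*(sqrt(0))**2) = sqrt(-2/5 - 2*0**2) = sqrt(-2/5 - 2*0) = sqrt(-2/5 + 0) = sqrt(-2/5) = I*sqrt(10)/5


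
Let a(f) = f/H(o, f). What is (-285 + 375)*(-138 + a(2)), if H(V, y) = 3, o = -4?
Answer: -12360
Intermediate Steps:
a(f) = f/3
(-285 + 375)*(-138 + a(2)) = (-285 + 375)*(-138 + (⅓)*2) = 90*(-138 + ⅔) = 90*(-412/3) = -12360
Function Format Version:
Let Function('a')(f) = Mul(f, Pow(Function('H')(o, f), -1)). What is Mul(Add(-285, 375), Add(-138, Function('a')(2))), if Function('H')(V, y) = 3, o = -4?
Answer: -12360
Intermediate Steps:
Function('a')(f) = Mul(Rational(1, 3), f) (Function('a')(f) = Mul(f, Pow(3, -1)) = Mul(f, Rational(1, 3)) = Mul(Rational(1, 3), f))
Mul(Add(-285, 375), Add(-138, Function('a')(2))) = Mul(Add(-285, 375), Add(-138, Mul(Rational(1, 3), 2))) = Mul(90, Add(-138, Rational(2, 3))) = Mul(90, Rational(-412, 3)) = -12360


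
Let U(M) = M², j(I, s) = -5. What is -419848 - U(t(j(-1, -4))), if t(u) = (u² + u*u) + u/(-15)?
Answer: -3801433/9 ≈ -4.2238e+5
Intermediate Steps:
t(u) = 2*u² - u/15 (t(u) = (u² + u²) + u*(-1/15) = 2*u² - u/15)
-419848 - U(t(j(-1, -4))) = -419848 - ((1/15)*(-5)*(-1 + 30*(-5)))² = -419848 - ((1/15)*(-5)*(-1 - 150))² = -419848 - ((1/15)*(-5)*(-151))² = -419848 - (151/3)² = -419848 - 1*22801/9 = -419848 - 22801/9 = -3801433/9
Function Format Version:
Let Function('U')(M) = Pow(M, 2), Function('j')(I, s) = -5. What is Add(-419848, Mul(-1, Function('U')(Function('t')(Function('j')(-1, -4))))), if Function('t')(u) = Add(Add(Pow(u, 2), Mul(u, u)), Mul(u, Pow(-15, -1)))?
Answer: Rational(-3801433, 9) ≈ -4.2238e+5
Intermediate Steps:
Function('t')(u) = Add(Mul(2, Pow(u, 2)), Mul(Rational(-1, 15), u)) (Function('t')(u) = Add(Add(Pow(u, 2), Pow(u, 2)), Mul(u, Rational(-1, 15))) = Add(Mul(2, Pow(u, 2)), Mul(Rational(-1, 15), u)))
Add(-419848, Mul(-1, Function('U')(Function('t')(Function('j')(-1, -4))))) = Add(-419848, Mul(-1, Pow(Mul(Rational(1, 15), -5, Add(-1, Mul(30, -5))), 2))) = Add(-419848, Mul(-1, Pow(Mul(Rational(1, 15), -5, Add(-1, -150)), 2))) = Add(-419848, Mul(-1, Pow(Mul(Rational(1, 15), -5, -151), 2))) = Add(-419848, Mul(-1, Pow(Rational(151, 3), 2))) = Add(-419848, Mul(-1, Rational(22801, 9))) = Add(-419848, Rational(-22801, 9)) = Rational(-3801433, 9)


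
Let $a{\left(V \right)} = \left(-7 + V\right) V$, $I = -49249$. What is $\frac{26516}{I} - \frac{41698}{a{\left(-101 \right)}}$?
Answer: $- \frac{1171410665}{268604046} \approx -4.3611$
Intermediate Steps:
$a{\left(V \right)} = V \left(-7 + V\right)$
$\frac{26516}{I} - \frac{41698}{a{\left(-101 \right)}} = \frac{26516}{-49249} - \frac{41698}{\left(-101\right) \left(-7 - 101\right)} = 26516 \left(- \frac{1}{49249}\right) - \frac{41698}{\left(-101\right) \left(-108\right)} = - \frac{26516}{49249} - \frac{41698}{10908} = - \frac{26516}{49249} - \frac{20849}{5454} = - \frac{1171410665}{268604046}$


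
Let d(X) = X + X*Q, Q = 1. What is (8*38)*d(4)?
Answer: 2432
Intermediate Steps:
d(X) = 2*X (d(X) = X + X*1 = X + X = 2*X)
(8*38)*d(4) = (8*38)*(2*4) = 304*8 = 2432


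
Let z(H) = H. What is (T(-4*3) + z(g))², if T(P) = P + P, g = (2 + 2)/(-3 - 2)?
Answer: 15376/25 ≈ 615.04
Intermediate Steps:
g = -⅘ (g = 4/(-5) = 4*(-⅕) = -⅘ ≈ -0.80000)
T(P) = 2*P
(T(-4*3) + z(g))² = (2*(-4*3) - ⅘)² = (2*(-12) - ⅘)² = (-24 - ⅘)² = (-124/5)² = 15376/25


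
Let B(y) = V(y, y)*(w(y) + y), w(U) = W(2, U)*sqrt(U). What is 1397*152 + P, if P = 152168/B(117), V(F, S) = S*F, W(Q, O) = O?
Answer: 9862694377246/46446777 + 38042*sqrt(13)/15482259 ≈ 2.1234e+5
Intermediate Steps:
w(U) = U**(3/2) (w(U) = U*sqrt(U) = U**(3/2))
V(F, S) = F*S
B(y) = y**2*(y + y**(3/2)) (B(y) = (y*y)*(y**(3/2) + y) = y**2*(y + y**(3/2)))
P = 152168/(1601613 + 4804839*sqrt(13)) (P = 152168/(117**3 + 117**(7/2)) = 152168/(1601613 + 4804839*sqrt(13)) ≈ 0.0080403)
1397*152 + P = 1397*152 + (-38042/46446777 + 38042*sqrt(13)/15482259) = 212344 + (-38042/46446777 + 38042*sqrt(13)/15482259) = 9862694377246/46446777 + 38042*sqrt(13)/15482259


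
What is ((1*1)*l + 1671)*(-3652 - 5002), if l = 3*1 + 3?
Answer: -14512758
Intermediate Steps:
l = 6 (l = 3 + 3 = 6)
((1*1)*l + 1671)*(-3652 - 5002) = ((1*1)*6 + 1671)*(-3652 - 5002) = (1*6 + 1671)*(-8654) = (6 + 1671)*(-8654) = 1677*(-8654) = -14512758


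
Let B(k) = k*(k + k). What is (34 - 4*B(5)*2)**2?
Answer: 133956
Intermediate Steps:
B(k) = 2*k**2 (B(k) = k*(2*k) = 2*k**2)
(34 - 4*B(5)*2)**2 = (34 - 8*5**2*2)**2 = (34 - 8*25*2)**2 = (34 - 4*50*2)**2 = (34 - 200*2)**2 = (34 - 400)**2 = (-366)**2 = 133956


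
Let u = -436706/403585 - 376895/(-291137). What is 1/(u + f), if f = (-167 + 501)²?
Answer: 16785503735/1872527221503639 ≈ 8.9641e-6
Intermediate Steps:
u = 3566841979/16785503735 (u = -436706*1/403585 - 376895*(-1/291137) = -436706/403585 + 376895/291137 = 3566841979/16785503735 ≈ 0.21250)
f = 111556 (f = 334² = 111556)
1/(u + f) = 1/(3566841979/16785503735 + 111556) = 1/(1872527221503639/16785503735) = 16785503735/1872527221503639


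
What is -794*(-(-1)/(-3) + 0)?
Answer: 794/3 ≈ 264.67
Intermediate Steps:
-794*(-(-1)/(-3) + 0) = -794*(-(-1)*(-1)/3 + 0) = -794*(-1*⅓ + 0) = -794*(-⅓ + 0) = -794*(-⅓) = 794/3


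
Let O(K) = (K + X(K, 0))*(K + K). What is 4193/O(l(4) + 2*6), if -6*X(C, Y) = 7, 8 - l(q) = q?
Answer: 12579/1424 ≈ 8.8336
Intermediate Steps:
l(q) = 8 - q
X(C, Y) = -7/6 (X(C, Y) = -⅙*7 = -7/6)
O(K) = 2*K*(-7/6 + K) (O(K) = (K - 7/6)*(K + K) = (-7/6 + K)*(2*K) = 2*K*(-7/6 + K))
4193/O(l(4) + 2*6) = 4193/((((8 - 1*4) + 2*6)*(-7 + 6*((8 - 1*4) + 2*6))/3)) = 4193/((((8 - 4) + 12)*(-7 + 6*((8 - 4) + 12))/3)) = 4193/(((4 + 12)*(-7 + 6*(4 + 12))/3)) = 4193/(((⅓)*16*(-7 + 6*16))) = 4193/(((⅓)*16*(-7 + 96))) = 4193/(((⅓)*16*89)) = 4193/(1424/3) = 4193*(3/1424) = 12579/1424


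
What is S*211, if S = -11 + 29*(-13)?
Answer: -81868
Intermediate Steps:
S = -388 (S = -11 - 377 = -388)
S*211 = -388*211 = -81868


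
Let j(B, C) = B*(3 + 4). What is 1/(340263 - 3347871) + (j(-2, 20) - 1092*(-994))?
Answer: 3264559981871/3007608 ≈ 1.0854e+6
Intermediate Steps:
j(B, C) = 7*B (j(B, C) = B*7 = 7*B)
1/(340263 - 3347871) + (j(-2, 20) - 1092*(-994)) = 1/(340263 - 3347871) + (7*(-2) - 1092*(-994)) = 1/(-3007608) + (-14 + 1085448) = -1/3007608 + 1085434 = 3264559981871/3007608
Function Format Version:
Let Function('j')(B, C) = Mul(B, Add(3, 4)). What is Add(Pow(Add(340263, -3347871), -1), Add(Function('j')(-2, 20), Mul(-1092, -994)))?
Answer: Rational(3264559981871, 3007608) ≈ 1.0854e+6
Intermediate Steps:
Function('j')(B, C) = Mul(7, B) (Function('j')(B, C) = Mul(B, 7) = Mul(7, B))
Add(Pow(Add(340263, -3347871), -1), Add(Function('j')(-2, 20), Mul(-1092, -994))) = Add(Pow(Add(340263, -3347871), -1), Add(Mul(7, -2), Mul(-1092, -994))) = Add(Pow(-3007608, -1), Add(-14, 1085448)) = Add(Rational(-1, 3007608), 1085434) = Rational(3264559981871, 3007608)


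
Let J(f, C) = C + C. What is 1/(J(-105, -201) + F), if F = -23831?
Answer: -1/24233 ≈ -4.1266e-5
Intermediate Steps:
J(f, C) = 2*C
1/(J(-105, -201) + F) = 1/(2*(-201) - 23831) = 1/(-402 - 23831) = 1/(-24233) = -1/24233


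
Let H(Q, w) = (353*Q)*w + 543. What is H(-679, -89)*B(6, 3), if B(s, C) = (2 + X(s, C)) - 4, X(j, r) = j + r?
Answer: 149328802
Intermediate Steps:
H(Q, w) = 543 + 353*Q*w (H(Q, w) = 353*Q*w + 543 = 543 + 353*Q*w)
B(s, C) = -2 + C + s (B(s, C) = (2 + (s + C)) - 4 = (2 + (C + s)) - 4 = (2 + C + s) - 4 = -2 + C + s)
H(-679, -89)*B(6, 3) = (543 + 353*(-679)*(-89))*(-2 + 3 + 6) = (543 + 21332143)*7 = 21332686*7 = 149328802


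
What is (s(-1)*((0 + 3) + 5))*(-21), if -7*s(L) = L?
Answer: -24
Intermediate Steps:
s(L) = -L/7
(s(-1)*((0 + 3) + 5))*(-21) = ((-⅐*(-1))*((0 + 3) + 5))*(-21) = ((3 + 5)/7)*(-21) = ((⅐)*8)*(-21) = (8/7)*(-21) = -24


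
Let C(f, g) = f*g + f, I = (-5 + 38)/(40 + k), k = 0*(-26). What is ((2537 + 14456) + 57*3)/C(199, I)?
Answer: 686560/14527 ≈ 47.261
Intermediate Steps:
k = 0
I = 33/40 (I = (-5 + 38)/(40 + 0) = 33/40 ≈ 0.82500)
C(f, g) = f + f*g
((2537 + 14456) + 57*3)/C(199, I) = ((2537 + 14456) + 57*3)/((199*(1 + 33/40))) = (16993 + 171)/((199*(73/40))) = 17164/(14527/40) = 17164*(40/14527) = 686560/14527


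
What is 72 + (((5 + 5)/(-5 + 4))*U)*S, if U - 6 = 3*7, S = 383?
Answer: -103338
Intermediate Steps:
U = 27 (U = 6 + 3*7 = 6 + 21 = 27)
72 + (((5 + 5)/(-5 + 4))*U)*S = 72 + (((5 + 5)/(-5 + 4))*27)*383 = 72 + ((10/(-1))*27)*383 = 72 + ((10*(-1))*27)*383 = 72 - 10*27*383 = 72 - 270*383 = 72 - 103410 = -103338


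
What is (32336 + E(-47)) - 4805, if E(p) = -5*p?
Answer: 27766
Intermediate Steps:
(32336 + E(-47)) - 4805 = (32336 - 5*(-47)) - 4805 = (32336 + 235) - 4805 = 32571 - 4805 = 27766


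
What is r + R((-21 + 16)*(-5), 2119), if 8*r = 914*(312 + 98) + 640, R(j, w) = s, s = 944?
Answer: 95733/2 ≈ 47867.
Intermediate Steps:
R(j, w) = 944
r = 93845/2 (r = (914*(312 + 98) + 640)/8 = (914*410 + 640)/8 = (374740 + 640)/8 = (⅛)*375380 = 93845/2 ≈ 46923.)
r + R((-21 + 16)*(-5), 2119) = 93845/2 + 944 = 95733/2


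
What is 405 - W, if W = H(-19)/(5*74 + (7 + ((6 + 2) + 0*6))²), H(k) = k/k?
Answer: 240974/595 ≈ 405.00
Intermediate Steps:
H(k) = 1
W = 1/595 (W = 1/(5*74 + (7 + ((6 + 2) + 0*6))²) = 1/(370 + (7 + (8 + 0))²) = 1/(370 + (7 + 8)²) = 1/(370 + 15²) = 1/(370 + 225) = 1/595 ≈ 0.0016807)
405 - W = 405 - 1*1/595 = 405 - 1/595 = 240974/595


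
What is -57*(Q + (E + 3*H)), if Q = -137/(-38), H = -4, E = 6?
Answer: 273/2 ≈ 136.50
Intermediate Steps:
Q = 137/38 (Q = -137*(-1/38) = 137/38 ≈ 3.6053)
-57*(Q + (E + 3*H)) = -57*(137/38 + (6 + 3*(-4))) = -57*(137/38 + (6 - 12)) = -57*(137/38 - 6) = -57*(-91/38) = 273/2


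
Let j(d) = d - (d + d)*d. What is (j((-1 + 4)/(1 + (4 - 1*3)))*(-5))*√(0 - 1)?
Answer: 15*I ≈ 15.0*I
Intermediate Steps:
j(d) = d - 2*d² (j(d) = d - 2*d*d = d - 2*d²)
(j((-1 + 4)/(1 + (4 - 1*3)))*(-5))*√(0 - 1) = ((((-1 + 4)/(1 + (4 - 1*3)))*(1 - 2*(-1 + 4)/(1 + (4 - 1*3))))*(-5))*√(0 - 1) = (((3/(1 + (4 - 3)))*(1 - 6/(1 + (4 - 3))))*(-5))*√(-1) = (((3/(1 + 1))*(1 - 6/(1 + 1)))*(-5))*I = (((3/2)*(1 - 6/2))*(-5))*I = (((3*(½))*(1 - 6/2))*(-5))*I = ((3*(1 - 2*3/2)/2)*(-5))*I = ((3*(1 - 3)/2)*(-5))*I = (((3/2)*(-2))*(-5))*I = (-3*(-5))*I = 15*I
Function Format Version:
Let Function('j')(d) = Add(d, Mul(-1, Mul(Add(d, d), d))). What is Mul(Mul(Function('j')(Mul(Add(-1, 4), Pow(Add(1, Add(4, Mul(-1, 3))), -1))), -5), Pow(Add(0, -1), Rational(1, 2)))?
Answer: Mul(15, I) ≈ Mul(15.000, I)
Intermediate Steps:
Function('j')(d) = Add(d, Mul(-2, Pow(d, 2))) (Function('j')(d) = Add(d, Mul(-1, Mul(Mul(2, d), d))) = Add(d, Mul(-1, Mul(2, Pow(d, 2)))) = Add(d, Mul(-2, Pow(d, 2))))
Mul(Mul(Function('j')(Mul(Add(-1, 4), Pow(Add(1, Add(4, Mul(-1, 3))), -1))), -5), Pow(Add(0, -1), Rational(1, 2))) = Mul(Mul(Mul(Mul(Add(-1, 4), Pow(Add(1, Add(4, Mul(-1, 3))), -1)), Add(1, Mul(-2, Mul(Add(-1, 4), Pow(Add(1, Add(4, Mul(-1, 3))), -1))))), -5), Pow(Add(0, -1), Rational(1, 2))) = Mul(Mul(Mul(Mul(3, Pow(Add(1, Add(4, -3)), -1)), Add(1, Mul(-2, Mul(3, Pow(Add(1, Add(4, -3)), -1))))), -5), Pow(-1, Rational(1, 2))) = Mul(Mul(Mul(Mul(3, Pow(Add(1, 1), -1)), Add(1, Mul(-2, Mul(3, Pow(Add(1, 1), -1))))), -5), I) = Mul(Mul(Mul(Mul(3, Pow(2, -1)), Add(1, Mul(-2, Mul(3, Pow(2, -1))))), -5), I) = Mul(Mul(Mul(Mul(3, Rational(1, 2)), Add(1, Mul(-2, Mul(3, Rational(1, 2))))), -5), I) = Mul(Mul(Mul(Rational(3, 2), Add(1, Mul(-2, Rational(3, 2)))), -5), I) = Mul(Mul(Mul(Rational(3, 2), Add(1, -3)), -5), I) = Mul(Mul(Mul(Rational(3, 2), -2), -5), I) = Mul(Mul(-3, -5), I) = Mul(15, I)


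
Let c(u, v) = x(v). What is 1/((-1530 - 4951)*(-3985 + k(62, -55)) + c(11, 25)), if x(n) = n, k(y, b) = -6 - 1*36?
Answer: 1/26099012 ≈ 3.8316e-8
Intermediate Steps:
k(y, b) = -42 (k(y, b) = -6 - 36 = -42)
c(u, v) = v
1/((-1530 - 4951)*(-3985 + k(62, -55)) + c(11, 25)) = 1/((-1530 - 4951)*(-3985 - 42) + 25) = 1/(-6481*(-4027) + 25) = 1/(26098987 + 25) = 1/26099012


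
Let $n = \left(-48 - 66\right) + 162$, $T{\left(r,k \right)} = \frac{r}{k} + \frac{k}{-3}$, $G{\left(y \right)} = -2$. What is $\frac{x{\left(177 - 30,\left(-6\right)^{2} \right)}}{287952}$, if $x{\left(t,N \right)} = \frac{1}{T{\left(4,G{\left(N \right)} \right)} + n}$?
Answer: $\frac{1}{13437760} \approx 7.4417 \cdot 10^{-8}$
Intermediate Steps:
$T{\left(r,k \right)} = - \frac{k}{3} + \frac{r}{k}$ ($T{\left(r,k \right)} = \frac{r}{k} + k \left(- \frac{1}{3}\right) = \frac{r}{k} - \frac{k}{3} = - \frac{k}{3} + \frac{r}{k}$)
$n = 48$ ($n = -114 + 162 = 48$)
$x{\left(t,N \right)} = \frac{3}{140}$ ($x{\left(t,N \right)} = \frac{1}{\left(\left(- \frac{1}{3}\right) \left(-2\right) + \frac{4}{-2}\right) + 48} = \frac{1}{\left(\frac{2}{3} + 4 \left(- \frac{1}{2}\right)\right) + 48} = \frac{1}{\left(\frac{2}{3} - 2\right) + 48} = \frac{1}{- \frac{4}{3} + 48} = \frac{1}{\frac{140}{3}} = \frac{3}{140}$)
$\frac{x{\left(177 - 30,\left(-6\right)^{2} \right)}}{287952} = \frac{3}{140 \cdot 287952} = \frac{3}{140} \cdot \frac{1}{287952} = \frac{1}{13437760}$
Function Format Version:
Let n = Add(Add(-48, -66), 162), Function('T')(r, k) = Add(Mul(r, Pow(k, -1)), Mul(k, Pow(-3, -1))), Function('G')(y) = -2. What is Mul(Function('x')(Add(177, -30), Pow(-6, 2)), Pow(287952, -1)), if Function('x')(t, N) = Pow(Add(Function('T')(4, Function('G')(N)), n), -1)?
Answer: Rational(1, 13437760) ≈ 7.4417e-8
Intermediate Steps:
Function('T')(r, k) = Add(Mul(Rational(-1, 3), k), Mul(r, Pow(k, -1))) (Function('T')(r, k) = Add(Mul(r, Pow(k, -1)), Mul(k, Rational(-1, 3))) = Add(Mul(r, Pow(k, -1)), Mul(Rational(-1, 3), k)) = Add(Mul(Rational(-1, 3), k), Mul(r, Pow(k, -1))))
n = 48 (n = Add(-114, 162) = 48)
Function('x')(t, N) = Rational(3, 140) (Function('x')(t, N) = Pow(Add(Add(Mul(Rational(-1, 3), -2), Mul(4, Pow(-2, -1))), 48), -1) = Pow(Add(Add(Rational(2, 3), Mul(4, Rational(-1, 2))), 48), -1) = Pow(Add(Add(Rational(2, 3), -2), 48), -1) = Pow(Add(Rational(-4, 3), 48), -1) = Pow(Rational(140, 3), -1) = Rational(3, 140))
Mul(Function('x')(Add(177, -30), Pow(-6, 2)), Pow(287952, -1)) = Mul(Rational(3, 140), Pow(287952, -1)) = Mul(Rational(3, 140), Rational(1, 287952)) = Rational(1, 13437760)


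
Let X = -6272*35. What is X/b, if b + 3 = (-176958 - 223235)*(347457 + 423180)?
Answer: 13720/19275220809 ≈ 7.1179e-7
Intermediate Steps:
b = -308403532944 (b = -3 + (-176958 - 223235)*(347457 + 423180) = -3 - 400193*770637 = -3 - 308403532941 = -308403532944)
X = -219520
X/b = -219520/(-308403532944) = -219520*(-1/308403532944) = 13720/19275220809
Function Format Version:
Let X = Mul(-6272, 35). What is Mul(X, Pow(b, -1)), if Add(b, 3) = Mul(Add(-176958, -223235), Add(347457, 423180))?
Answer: Rational(13720, 19275220809) ≈ 7.1179e-7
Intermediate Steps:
b = -308403532944 (b = Add(-3, Mul(Add(-176958, -223235), Add(347457, 423180))) = Add(-3, Mul(-400193, 770637)) = Add(-3, -308403532941) = -308403532944)
X = -219520
Mul(X, Pow(b, -1)) = Mul(-219520, Pow(-308403532944, -1)) = Mul(-219520, Rational(-1, 308403532944)) = Rational(13720, 19275220809)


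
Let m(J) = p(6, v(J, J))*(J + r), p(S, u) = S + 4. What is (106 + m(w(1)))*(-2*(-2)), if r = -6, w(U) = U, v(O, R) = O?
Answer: 224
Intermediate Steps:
p(S, u) = 4 + S
m(J) = -60 + 10*J (m(J) = (4 + 6)*(J - 6) = 10*(-6 + J) = -60 + 10*J)
(106 + m(w(1)))*(-2*(-2)) = (106 + (-60 + 10*1))*(-2*(-2)) = (106 + (-60 + 10))*4 = (106 - 50)*4 = 56*4 = 224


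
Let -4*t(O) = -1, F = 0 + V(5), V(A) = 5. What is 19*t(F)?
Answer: 19/4 ≈ 4.7500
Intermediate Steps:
F = 5 (F = 0 + 5 = 5)
t(O) = ¼ (t(O) = -¼*(-1) = ¼)
19*t(F) = 19*(¼) = 19/4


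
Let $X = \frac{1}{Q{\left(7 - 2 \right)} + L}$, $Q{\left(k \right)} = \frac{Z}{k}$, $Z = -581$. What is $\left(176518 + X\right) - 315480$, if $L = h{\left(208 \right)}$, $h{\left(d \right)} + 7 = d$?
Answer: $- \frac{58919883}{424} \approx -1.3896 \cdot 10^{5}$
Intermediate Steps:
$h{\left(d \right)} = -7 + d$
$Q{\left(k \right)} = - \frac{581}{k}$
$L = 201$ ($L = -7 + 208 = 201$)
$X = \frac{5}{424}$ ($X = \frac{1}{- \frac{581}{7 - 2} + 201} = \frac{1}{- \frac{581}{5} + 201} = \frac{1}{\frac{424}{5}} = \frac{5}{424} \approx 0.011792$)
$\left(176518 + X\right) - 315480 = \left(176518 + \frac{5}{424}\right) - 315480 = \frac{74843637}{424} - 315480 = - \frac{58919883}{424}$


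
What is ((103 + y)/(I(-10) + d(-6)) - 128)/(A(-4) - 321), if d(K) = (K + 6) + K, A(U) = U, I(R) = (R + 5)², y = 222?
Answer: 2107/6175 ≈ 0.34121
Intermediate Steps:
I(R) = (5 + R)²
d(K) = 6 + 2*K (d(K) = (6 + K) + K = 6 + 2*K)
((103 + y)/(I(-10) + d(-6)) - 128)/(A(-4) - 321) = ((103 + 222)/((5 - 10)² + (6 + 2*(-6))) - 128)/(-4 - 321) = (325/((-5)² + (6 - 12)) - 128)/(-325) = (325/(25 - 6) - 128)*(-1/325) = (325/19 - 128)*(-1/325) = -2107/19*(-1/325) = 2107/6175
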